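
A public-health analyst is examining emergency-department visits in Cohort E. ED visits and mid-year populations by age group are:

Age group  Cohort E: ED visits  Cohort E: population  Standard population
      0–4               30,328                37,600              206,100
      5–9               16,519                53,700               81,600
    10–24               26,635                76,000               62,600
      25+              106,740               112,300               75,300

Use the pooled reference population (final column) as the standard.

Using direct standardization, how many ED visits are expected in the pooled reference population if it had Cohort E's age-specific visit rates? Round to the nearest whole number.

Age-specific rates per 1,000 for Cohort E: 806.596, 307.616, 350.461, 950.490.
Expected ED visits = Σ (standard pop × age-specific rate ÷ 1,000)
= 206,100×806.596/1,000 + 81,600×307.616/1,000 + 62,600×350.461/1,000 + 75,300×950.490/1,000
= 166239.38 + 25101.50 + 21938.83 + 71571.88 = 284851.59.

284852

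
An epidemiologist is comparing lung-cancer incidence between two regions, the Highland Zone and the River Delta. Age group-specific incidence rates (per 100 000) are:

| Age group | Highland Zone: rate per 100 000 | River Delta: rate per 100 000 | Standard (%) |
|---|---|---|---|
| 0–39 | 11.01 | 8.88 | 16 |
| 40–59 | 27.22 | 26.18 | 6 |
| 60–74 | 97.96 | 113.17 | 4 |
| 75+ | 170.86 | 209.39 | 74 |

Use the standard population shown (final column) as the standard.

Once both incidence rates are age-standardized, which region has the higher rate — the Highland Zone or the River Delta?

Standard weights: 0.16, 0.06, 0.04, 0.74.
The Highland Zone: 0.1600×11.01 + 0.0600×27.22 + 0.0400×97.96 + 0.7400×170.86 = 133.7496 per 100 000.
The River Delta: 0.1600×8.88 + 0.0600×26.18 + 0.0400×113.17 + 0.7400×209.39 = 162.4670 per 100 000.

River Delta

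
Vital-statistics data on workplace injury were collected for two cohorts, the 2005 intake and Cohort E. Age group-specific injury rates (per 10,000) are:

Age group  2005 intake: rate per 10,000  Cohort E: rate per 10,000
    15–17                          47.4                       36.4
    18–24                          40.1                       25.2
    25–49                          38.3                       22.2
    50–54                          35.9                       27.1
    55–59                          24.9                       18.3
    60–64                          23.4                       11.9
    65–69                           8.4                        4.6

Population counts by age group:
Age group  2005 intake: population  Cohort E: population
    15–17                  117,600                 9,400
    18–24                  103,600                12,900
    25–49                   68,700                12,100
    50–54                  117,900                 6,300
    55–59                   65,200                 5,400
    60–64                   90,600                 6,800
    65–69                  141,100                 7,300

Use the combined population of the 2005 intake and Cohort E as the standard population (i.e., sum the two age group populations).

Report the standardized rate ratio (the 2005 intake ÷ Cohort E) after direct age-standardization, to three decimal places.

1.484

Combined standard total = 764,900; weights = 0.1660, 0.1523, 0.1056, 0.1624, 0.0923, 0.1273, 0.1940.
The 2005 intake: 0.1660×47.4 + 0.1523×40.1 + 0.1056×38.3 + 0.1624×35.9 + 0.0923×24.9 + 0.1273×23.4 + 0.1940×8.4 = 30.7603 per 10,000.
Cohort E: 0.1660×36.4 + 0.1523×25.2 + 0.1056×22.2 + 0.1624×27.1 + 0.0923×18.3 + 0.1273×11.9 + 0.1940×4.6 = 20.7241 per 10,000.
Ratio = 30.7603 ÷ 20.7241 = 1.48428.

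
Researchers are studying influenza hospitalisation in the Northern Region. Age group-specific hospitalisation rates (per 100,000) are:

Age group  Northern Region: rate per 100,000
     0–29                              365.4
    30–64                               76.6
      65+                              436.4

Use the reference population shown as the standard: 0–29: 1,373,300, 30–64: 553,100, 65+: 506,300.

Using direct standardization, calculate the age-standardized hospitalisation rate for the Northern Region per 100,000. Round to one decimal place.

Standard total = 2,432,700; weights = 0.5645, 0.2274, 0.2081.
Standardized rate: 0.5645×365.4 + 0.2274×76.6 + 0.2081×436.4 = 314.5150 per 100,000.

314.5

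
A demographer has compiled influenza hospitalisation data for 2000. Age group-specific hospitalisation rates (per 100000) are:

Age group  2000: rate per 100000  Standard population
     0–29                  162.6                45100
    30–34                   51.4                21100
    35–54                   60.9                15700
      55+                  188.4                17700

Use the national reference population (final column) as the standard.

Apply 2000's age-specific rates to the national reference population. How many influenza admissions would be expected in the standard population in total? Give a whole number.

Expected influenza admissions = Σ (standard pop × age-specific rate ÷ 100000)
= 45100×162.6/100000 + 21100×51.4/100000 + 15700×60.9/100000 + 17700×188.4/100000
= 73.33 + 10.85 + 9.56 + 33.35 = 127.09.

127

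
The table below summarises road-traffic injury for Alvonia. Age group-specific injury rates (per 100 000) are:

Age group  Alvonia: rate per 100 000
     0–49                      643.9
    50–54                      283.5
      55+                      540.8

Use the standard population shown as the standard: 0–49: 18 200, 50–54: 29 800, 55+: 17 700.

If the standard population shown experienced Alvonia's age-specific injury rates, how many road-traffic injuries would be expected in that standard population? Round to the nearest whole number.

Expected road-traffic injuries = Σ (standard pop × age-specific rate ÷ 100 000)
= 18 200×643.9/100 000 + 29 800×283.5/100 000 + 17 700×540.8/100 000
= 117.19 + 84.48 + 95.72 = 297.39.

297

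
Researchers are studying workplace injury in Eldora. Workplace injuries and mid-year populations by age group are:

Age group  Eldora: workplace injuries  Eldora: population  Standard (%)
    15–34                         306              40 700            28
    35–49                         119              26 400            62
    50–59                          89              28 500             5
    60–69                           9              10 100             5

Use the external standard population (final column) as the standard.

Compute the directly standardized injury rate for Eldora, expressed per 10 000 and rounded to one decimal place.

51.0

Age-specific rates per 10 000 for Eldora: 75.18, 45.08, 31.23, 8.91.
Standard weights: 0.28, 0.62, 0.05, 0.05.
Standardized rate: 0.2800×75.18 + 0.6200×45.08 + 0.0500×31.23 + 0.0500×8.91 = 51.0055 per 10 000.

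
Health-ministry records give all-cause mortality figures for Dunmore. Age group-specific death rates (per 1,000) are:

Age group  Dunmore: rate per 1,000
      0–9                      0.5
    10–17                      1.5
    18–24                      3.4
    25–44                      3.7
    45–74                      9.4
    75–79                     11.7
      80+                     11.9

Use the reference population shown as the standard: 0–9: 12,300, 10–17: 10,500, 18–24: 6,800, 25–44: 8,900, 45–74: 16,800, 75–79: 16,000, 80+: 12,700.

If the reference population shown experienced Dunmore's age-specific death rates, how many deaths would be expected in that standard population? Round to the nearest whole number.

Expected deaths = Σ (standard pop × age-specific rate ÷ 1,000)
= 12,300×0.5/1,000 + 10,500×1.5/1,000 + 6,800×3.4/1,000 + 8,900×3.7/1,000 + 16,800×9.4/1,000 + 16,000×11.7/1,000 + 12,700×11.9/1,000
= 6.15 + 15.75 + 23.12 + 32.93 + 157.92 + 187.20 + 151.13 = 574.20.

574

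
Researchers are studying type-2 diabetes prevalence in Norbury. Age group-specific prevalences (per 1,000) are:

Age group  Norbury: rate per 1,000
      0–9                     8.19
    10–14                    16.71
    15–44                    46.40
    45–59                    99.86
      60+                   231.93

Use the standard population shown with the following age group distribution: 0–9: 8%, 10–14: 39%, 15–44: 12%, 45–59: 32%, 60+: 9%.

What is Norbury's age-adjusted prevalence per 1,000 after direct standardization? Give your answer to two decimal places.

Standard weights: 0.08, 0.39, 0.12, 0.32, 0.09.
Standardized rate: 0.0800×8.19 + 0.3900×16.71 + 0.1200×46.40 + 0.3200×99.86 + 0.0900×231.93 = 65.5690 per 1,000.

65.57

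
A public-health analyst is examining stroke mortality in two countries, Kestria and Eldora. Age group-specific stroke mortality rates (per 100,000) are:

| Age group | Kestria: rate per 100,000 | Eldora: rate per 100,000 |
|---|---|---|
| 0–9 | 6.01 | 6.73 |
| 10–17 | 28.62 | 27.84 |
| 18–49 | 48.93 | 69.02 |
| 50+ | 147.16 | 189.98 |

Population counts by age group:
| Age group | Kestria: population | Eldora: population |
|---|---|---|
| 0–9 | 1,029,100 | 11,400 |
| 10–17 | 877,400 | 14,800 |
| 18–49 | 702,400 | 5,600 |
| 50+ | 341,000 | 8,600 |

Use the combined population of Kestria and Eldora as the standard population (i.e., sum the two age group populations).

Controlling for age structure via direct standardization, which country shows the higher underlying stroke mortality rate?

Eldora

Combined standard total = 2,990,300; weights = 0.3480, 0.2984, 0.2368, 0.1169.
Kestria: 0.3480×6.01 + 0.2984×28.62 + 0.2368×48.93 + 0.1169×147.16 = 39.4200 per 100,000.
Eldora: 0.3480×6.73 + 0.2984×27.84 + 0.2368×69.02 + 0.1169×189.98 = 49.2006 per 100,000.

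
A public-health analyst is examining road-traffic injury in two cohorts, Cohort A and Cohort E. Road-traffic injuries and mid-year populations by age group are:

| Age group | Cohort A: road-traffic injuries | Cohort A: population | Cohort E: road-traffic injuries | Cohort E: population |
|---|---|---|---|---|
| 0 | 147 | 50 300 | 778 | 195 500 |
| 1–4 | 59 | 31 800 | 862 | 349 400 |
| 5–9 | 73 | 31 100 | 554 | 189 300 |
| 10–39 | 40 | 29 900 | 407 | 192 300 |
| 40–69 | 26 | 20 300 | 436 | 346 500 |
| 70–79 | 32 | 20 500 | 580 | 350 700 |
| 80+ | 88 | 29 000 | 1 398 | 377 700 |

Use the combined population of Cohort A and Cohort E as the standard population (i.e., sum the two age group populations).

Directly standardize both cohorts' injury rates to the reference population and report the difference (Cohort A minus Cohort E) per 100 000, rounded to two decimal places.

-49.28

Age-specific rates per 100 000 for Cohort A: 292.25, 185.53, 234.73, 133.78, 128.08, 156.10, 303.45.
For Cohort E: 397.95, 246.71, 292.66, 211.65, 125.83, 165.38, 370.14.
Combined standard total = 2 214 300; weights = 0.1110, 0.1722, 0.0995, 0.1003, 0.1657, 0.1676, 0.1837.
Cohort A: 0.1110×292.25 + 0.1722×185.53 + 0.0995×234.73 + 0.1003×133.78 + 0.1657×128.08 + 0.1676×156.10 + 0.1837×303.45 = 204.2879 per 100 000.
Cohort E: 0.1110×397.95 + 0.1722×246.71 + 0.0995×292.66 + 0.1003×211.65 + 0.1657×125.83 + 0.1676×165.38 + 0.1837×370.14 = 253.5659 per 100 000.
Difference = 204.2879 − 253.5659 = -49.2780.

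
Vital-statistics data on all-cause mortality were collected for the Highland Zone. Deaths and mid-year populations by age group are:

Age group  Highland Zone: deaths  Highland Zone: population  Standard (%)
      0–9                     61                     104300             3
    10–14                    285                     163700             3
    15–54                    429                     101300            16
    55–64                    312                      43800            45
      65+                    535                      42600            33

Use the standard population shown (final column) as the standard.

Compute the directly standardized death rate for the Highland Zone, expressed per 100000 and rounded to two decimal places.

809.72

Age-specific rates per 100000 for the Highland Zone: 58.49, 174.10, 423.49, 712.33, 1255.87.
Standard weights: 0.03, 0.03, 0.16, 0.45, 0.33.
Standardized rate: 0.0300×58.49 + 0.0300×174.10 + 0.1600×423.49 + 0.4500×712.33 + 0.3300×1255.87 = 809.7212 per 100000.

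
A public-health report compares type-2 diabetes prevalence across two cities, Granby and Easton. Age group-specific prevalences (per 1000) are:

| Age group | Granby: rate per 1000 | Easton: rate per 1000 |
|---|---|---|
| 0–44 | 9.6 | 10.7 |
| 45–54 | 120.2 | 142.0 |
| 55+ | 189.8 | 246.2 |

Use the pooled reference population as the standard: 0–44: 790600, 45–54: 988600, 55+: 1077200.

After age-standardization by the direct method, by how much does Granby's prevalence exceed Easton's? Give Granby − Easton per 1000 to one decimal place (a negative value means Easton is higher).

-29.1

Standard total = 2856400; weights = 0.2768, 0.3461, 0.3771.
Granby: 0.2768×9.6 + 0.3461×120.2 + 0.3771×189.8 = 115.8353 per 1000.
Easton: 0.2768×10.7 + 0.3461×142.0 + 0.3771×246.2 = 144.9542 per 1000.
Difference = 115.8353 − 144.9542 = -29.1189.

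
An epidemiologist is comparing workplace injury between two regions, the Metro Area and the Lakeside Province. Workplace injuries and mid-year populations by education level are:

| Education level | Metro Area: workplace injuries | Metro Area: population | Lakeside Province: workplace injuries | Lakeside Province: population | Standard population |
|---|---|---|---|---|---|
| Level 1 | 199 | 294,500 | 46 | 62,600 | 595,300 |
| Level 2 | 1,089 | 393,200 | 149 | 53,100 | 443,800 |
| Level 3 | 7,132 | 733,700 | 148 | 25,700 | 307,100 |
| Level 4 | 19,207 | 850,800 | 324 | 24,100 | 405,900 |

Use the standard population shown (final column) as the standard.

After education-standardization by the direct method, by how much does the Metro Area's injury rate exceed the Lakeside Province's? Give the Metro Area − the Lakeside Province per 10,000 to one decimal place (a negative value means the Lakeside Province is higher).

27.8

Education-specific rates per 10,000 for the Metro Area: 6.76, 27.70, 97.21, 225.75.
For the Lakeside Province: 7.35, 28.06, 57.59, 134.44.
Standard total = 1,752,100; weights = 0.3398, 0.2533, 0.1753, 0.2317.
The Metro Area: 0.3398×6.76 + 0.2533×27.70 + 0.1753×97.21 + 0.2317×225.75 = 78.6478 per 10,000.
The Lakeside Province: 0.3398×7.35 + 0.2533×28.06 + 0.1753×57.59 + 0.2317×134.44 = 50.8429 per 10,000.
Difference = 78.6478 − 50.8429 = 27.8049.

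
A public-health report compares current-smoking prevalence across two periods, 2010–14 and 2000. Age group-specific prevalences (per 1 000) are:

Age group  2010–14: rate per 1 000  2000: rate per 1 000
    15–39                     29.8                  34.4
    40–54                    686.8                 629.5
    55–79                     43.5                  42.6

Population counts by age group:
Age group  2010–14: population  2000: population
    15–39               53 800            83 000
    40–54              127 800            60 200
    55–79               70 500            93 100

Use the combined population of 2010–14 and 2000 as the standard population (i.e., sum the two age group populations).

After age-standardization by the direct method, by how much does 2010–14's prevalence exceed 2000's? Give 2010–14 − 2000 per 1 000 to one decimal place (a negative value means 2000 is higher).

21.1

Combined standard total = 488 400; weights = 0.2801, 0.3849, 0.3350.
2010–14: 0.2801×29.8 + 0.3849×686.8 + 0.3350×43.5 = 287.2884 per 1 000.
2000: 0.2801×34.4 + 0.3849×629.5 + 0.3350×42.6 = 266.2188 per 1 000.
Difference = 287.2884 − 266.2188 = 21.0695.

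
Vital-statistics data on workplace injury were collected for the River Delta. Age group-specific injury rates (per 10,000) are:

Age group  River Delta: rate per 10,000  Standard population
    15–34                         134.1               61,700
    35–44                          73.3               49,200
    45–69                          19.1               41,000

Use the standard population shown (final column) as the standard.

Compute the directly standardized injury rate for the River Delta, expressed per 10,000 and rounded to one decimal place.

Standard total = 151,900; weights = 0.4062, 0.3239, 0.2699.
Standardized rate: 0.4062×134.1 + 0.3239×73.3 + 0.2699×19.1 = 83.3669 per 10,000.

83.4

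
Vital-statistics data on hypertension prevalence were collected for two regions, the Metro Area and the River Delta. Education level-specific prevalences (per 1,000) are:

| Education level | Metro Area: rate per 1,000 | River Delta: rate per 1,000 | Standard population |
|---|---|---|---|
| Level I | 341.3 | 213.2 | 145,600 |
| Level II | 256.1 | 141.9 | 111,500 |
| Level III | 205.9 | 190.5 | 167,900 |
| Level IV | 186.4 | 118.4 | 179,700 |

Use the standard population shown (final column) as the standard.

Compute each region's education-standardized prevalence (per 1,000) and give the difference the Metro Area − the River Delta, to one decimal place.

76.4

Standard total = 604,700; weights = 0.2408, 0.1844, 0.2777, 0.2972.
The Metro Area: 0.2408×341.3 + 0.1844×256.1 + 0.2777×205.9 + 0.2972×186.4 = 241.9632 per 1,000.
The River Delta: 0.2408×213.2 + 0.1844×141.9 + 0.2777×190.5 + 0.2972×118.4 = 165.5783 per 1,000.
Difference = 241.9632 − 165.5783 = 76.3849.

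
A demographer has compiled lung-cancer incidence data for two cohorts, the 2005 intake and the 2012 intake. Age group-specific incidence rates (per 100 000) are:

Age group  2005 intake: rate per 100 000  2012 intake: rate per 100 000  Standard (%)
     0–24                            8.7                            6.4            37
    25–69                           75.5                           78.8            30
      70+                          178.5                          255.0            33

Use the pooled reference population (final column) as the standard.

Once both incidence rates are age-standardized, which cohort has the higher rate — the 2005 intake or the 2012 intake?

Standard weights: 0.37, 0.30, 0.33.
The 2005 intake: 0.3700×8.7 + 0.3000×75.5 + 0.3300×178.5 = 84.7740 per 100 000.
The 2012 intake: 0.3700×6.4 + 0.3000×78.8 + 0.3300×255.0 = 110.1580 per 100 000.

2012 intake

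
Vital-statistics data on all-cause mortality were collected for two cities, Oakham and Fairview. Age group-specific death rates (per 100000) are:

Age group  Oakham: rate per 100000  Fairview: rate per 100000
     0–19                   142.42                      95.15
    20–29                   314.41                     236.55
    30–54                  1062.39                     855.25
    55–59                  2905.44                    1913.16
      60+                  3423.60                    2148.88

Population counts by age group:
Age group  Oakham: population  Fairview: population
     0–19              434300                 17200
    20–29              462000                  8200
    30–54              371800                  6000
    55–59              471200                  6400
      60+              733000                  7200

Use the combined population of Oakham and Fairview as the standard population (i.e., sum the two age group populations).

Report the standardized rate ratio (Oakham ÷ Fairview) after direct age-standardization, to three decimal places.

1.521

Combined standard total = 2517300; weights = 0.1794, 0.1868, 0.1501, 0.1897, 0.2940.
Oakham: 0.1794×142.42 + 0.1868×314.41 + 0.1501×1062.39 + 0.1897×2905.44 + 0.2940×3423.60 = 1801.6510 per 100000.
Fairview: 0.1794×95.15 + 0.1868×236.55 + 0.1501×855.25 + 0.1897×1913.16 + 0.2940×2148.88 = 1184.4539 per 100000.
Ratio = 1801.6510 ÷ 1184.4539 = 1.52108.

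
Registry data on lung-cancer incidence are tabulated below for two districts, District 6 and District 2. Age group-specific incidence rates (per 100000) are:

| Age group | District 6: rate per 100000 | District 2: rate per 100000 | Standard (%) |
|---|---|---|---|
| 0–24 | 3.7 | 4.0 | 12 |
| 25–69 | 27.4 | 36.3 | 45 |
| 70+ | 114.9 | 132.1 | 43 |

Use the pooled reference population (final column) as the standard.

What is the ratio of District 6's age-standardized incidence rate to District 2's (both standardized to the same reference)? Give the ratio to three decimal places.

0.845

Standard weights: 0.12, 0.45, 0.43.
District 6: 0.1200×3.7 + 0.4500×27.4 + 0.4300×114.9 = 62.1810 per 100000.
District 2: 0.1200×4.0 + 0.4500×36.3 + 0.4300×132.1 = 73.6180 per 100000.
Ratio = 62.1810 ÷ 73.6180 = 0.84464.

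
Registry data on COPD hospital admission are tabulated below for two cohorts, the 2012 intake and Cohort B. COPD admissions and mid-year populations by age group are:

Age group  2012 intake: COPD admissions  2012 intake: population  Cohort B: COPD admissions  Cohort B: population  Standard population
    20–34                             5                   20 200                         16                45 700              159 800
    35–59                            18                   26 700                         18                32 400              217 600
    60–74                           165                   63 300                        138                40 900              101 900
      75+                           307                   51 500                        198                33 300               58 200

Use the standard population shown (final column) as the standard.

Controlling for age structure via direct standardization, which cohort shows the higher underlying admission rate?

Age-specific rates per 10 000 for the 2012 intake: 2.48, 6.74, 26.07, 59.61.
For Cohort B: 3.50, 5.56, 33.74, 59.46.
Standard total = 537 500; weights = 0.2973, 0.4048, 0.1896, 0.1083.
The 2012 intake: 0.2973×2.48 + 0.4048×6.74 + 0.1896×26.07 + 0.1083×59.61 = 14.8615 per 10 000.
Cohort B: 0.2973×3.50 + 0.4048×5.56 + 0.1896×33.74 + 0.1083×59.46 = 16.1248 per 10 000.
The crude rates (30.61 vs 24.29) would put the 2012 intake higher, but that reflects its age composition; once standardized to a common age structure, Cohort B has the higher underlying rate.

Cohort B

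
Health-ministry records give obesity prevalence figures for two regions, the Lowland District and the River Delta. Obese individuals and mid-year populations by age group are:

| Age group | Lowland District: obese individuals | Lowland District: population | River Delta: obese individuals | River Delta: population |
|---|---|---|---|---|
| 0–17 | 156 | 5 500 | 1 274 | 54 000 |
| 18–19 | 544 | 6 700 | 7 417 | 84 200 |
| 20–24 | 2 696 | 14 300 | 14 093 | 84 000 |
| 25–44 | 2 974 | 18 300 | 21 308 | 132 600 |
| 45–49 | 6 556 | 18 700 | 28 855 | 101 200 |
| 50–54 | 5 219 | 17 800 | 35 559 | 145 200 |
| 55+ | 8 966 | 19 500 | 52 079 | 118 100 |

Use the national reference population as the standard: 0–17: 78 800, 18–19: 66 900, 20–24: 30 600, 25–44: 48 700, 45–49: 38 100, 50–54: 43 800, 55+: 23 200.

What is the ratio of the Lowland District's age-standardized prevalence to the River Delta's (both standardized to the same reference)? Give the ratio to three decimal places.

1.108

Age-specific rates per 1 000 for the Lowland District: 28.364, 81.194, 188.531, 162.514, 350.588, 293.202, 459.795.
For the River Delta: 23.593, 88.088, 167.774, 160.694, 285.128, 244.897, 440.974.
Standard total = 330 100; weights = 0.2387, 0.2027, 0.0927, 0.1475, 0.1154, 0.1327, 0.0703.
The Lowland District: 0.2387×28.364 + 0.2027×81.194 + 0.0927×188.531 + 0.1475×162.514 + 0.1154×350.588 + 0.1327×293.202 + 0.0703×459.795 = 176.3627 per 1 000.
The River Delta: 0.2387×23.593 + 0.2027×88.088 + 0.0927×167.774 + 0.1475×160.694 + 0.1154×285.128 + 0.1327×244.897 + 0.0703×440.974 = 159.1406 per 1 000.
Ratio = 176.3627 ÷ 159.1406 = 1.10822.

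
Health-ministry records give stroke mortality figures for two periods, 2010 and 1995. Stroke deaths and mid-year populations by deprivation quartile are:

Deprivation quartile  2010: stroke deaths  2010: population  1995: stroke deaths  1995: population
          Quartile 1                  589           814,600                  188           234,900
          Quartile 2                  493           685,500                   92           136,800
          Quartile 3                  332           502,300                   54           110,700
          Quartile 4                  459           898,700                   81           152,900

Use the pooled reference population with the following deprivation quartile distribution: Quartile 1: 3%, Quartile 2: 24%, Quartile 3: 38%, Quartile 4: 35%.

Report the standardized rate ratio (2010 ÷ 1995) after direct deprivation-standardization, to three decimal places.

Deprivation-specific rates per 100,000 for 2010: 72.31, 71.92, 66.10, 51.07.
For 1995: 80.03, 67.25, 48.78, 52.98.
Standard weights: 0.03, 0.24, 0.38, 0.35.
2010: 0.0300×72.31 + 0.2400×71.92 + 0.3800×66.10 + 0.3500×51.07 = 62.4218 per 100,000.
1995: 0.0300×80.03 + 0.2400×67.25 + 0.3800×48.78 + 0.3500×52.98 = 55.6195 per 100,000.
Ratio = 62.4218 ÷ 55.6195 = 1.12230.

1.122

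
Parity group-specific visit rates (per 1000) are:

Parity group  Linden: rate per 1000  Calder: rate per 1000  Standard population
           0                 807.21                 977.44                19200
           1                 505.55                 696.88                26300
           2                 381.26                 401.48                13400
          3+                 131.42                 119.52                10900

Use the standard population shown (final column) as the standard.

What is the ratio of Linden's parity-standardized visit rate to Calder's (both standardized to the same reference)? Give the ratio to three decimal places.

Standard total = 69800; weights = 0.2751, 0.3768, 0.1920, 0.1562.
Linden: 0.2751×807.21 + 0.3768×505.55 + 0.1920×381.26 + 0.1562×131.42 = 506.2430 per 1000.
Calder: 0.2751×977.44 + 0.3768×696.88 + 0.1920×401.48 + 0.1562×119.52 = 627.1833 per 1000.
Ratio = 506.2430 ÷ 627.1833 = 0.80717.

0.807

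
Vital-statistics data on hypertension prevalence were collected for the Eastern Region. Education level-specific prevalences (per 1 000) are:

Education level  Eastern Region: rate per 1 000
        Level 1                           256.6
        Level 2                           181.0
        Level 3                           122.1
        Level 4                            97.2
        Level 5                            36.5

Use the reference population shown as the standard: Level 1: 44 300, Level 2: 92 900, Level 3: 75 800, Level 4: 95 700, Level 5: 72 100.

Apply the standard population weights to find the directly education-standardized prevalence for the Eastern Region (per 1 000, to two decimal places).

129.65

Standard total = 380 800; weights = 0.1163, 0.2440, 0.1991, 0.2513, 0.1893.
Standardized rate: 0.1163×256.6 + 0.2440×181.0 + 0.1991×122.1 + 0.2513×97.2 + 0.1893×36.5 = 129.6511 per 1 000.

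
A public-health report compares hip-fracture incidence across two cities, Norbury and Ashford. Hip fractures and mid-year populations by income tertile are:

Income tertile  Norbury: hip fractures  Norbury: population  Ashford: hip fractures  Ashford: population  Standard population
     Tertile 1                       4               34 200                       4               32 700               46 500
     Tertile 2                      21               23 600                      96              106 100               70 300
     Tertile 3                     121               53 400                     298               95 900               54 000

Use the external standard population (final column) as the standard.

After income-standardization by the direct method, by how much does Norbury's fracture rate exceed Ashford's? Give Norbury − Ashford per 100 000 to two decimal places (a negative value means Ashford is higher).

-27.37

Income-specific rates per 100 000 for Norbury: 11.70, 88.98, 226.59.
For Ashford: 12.23, 90.48, 310.74.
Standard total = 170 800; weights = 0.2722, 0.4116, 0.3162.
Norbury: 0.2722×11.70 + 0.4116×88.98 + 0.3162×226.59 = 111.4480 per 100 000.
Ashford: 0.2722×12.23 + 0.4116×90.48 + 0.3162×310.74 = 138.8149 per 100 000.
Difference = 111.4480 − 138.8149 = -27.3668.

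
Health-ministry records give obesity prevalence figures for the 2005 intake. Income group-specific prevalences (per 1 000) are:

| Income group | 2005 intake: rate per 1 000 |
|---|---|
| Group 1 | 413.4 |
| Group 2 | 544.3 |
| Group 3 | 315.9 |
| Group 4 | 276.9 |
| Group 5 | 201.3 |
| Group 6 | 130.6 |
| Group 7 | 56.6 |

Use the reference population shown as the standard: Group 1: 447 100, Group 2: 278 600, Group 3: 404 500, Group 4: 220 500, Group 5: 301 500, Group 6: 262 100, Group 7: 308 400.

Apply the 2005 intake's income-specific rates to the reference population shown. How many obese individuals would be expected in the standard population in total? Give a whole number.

Expected obese individuals = Σ (standard pop × income-specific rate ÷ 1 000)
= 447 100×413.4/1 000 + 278 600×544.3/1 000 + 404 500×315.9/1 000 + 220 500×276.9/1 000 + 301 500×201.3/1 000 + 262 100×130.6/1 000 + 308 400×56.6/1 000
= 184831.14 + 151641.98 + 127781.55 + 61056.45 + 60691.95 + 34230.26 + 17455.44 = 637688.77.

637689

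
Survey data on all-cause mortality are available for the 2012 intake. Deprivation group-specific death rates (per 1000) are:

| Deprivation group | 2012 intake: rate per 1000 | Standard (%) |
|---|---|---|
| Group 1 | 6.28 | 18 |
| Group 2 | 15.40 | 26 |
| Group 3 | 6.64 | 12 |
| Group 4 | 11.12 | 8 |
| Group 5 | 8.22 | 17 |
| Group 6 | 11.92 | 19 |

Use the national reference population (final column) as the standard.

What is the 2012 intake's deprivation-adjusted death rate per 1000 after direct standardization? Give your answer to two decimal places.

10.48

Standard weights: 0.18, 0.26, 0.12, 0.08, 0.17, 0.19.
Standardized rate: 0.1800×6.28 + 0.2600×15.40 + 0.1200×6.64 + 0.0800×11.12 + 0.1700×8.22 + 0.1900×11.92 = 10.4830 per 1000.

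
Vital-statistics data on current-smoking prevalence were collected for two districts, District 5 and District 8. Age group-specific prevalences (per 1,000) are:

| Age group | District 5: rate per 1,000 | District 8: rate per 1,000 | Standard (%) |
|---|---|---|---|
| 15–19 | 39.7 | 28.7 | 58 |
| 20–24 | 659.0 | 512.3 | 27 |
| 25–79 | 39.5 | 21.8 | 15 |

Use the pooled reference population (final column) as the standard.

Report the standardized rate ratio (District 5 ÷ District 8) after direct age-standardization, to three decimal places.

1.307

Standard weights: 0.58, 0.27, 0.15.
District 5: 0.5800×39.7 + 0.2700×659.0 + 0.1500×39.5 = 206.8810 per 1,000.
District 8: 0.5800×28.7 + 0.2700×512.3 + 0.1500×21.8 = 158.2370 per 1,000.
Ratio = 206.8810 ÷ 158.2370 = 1.30741.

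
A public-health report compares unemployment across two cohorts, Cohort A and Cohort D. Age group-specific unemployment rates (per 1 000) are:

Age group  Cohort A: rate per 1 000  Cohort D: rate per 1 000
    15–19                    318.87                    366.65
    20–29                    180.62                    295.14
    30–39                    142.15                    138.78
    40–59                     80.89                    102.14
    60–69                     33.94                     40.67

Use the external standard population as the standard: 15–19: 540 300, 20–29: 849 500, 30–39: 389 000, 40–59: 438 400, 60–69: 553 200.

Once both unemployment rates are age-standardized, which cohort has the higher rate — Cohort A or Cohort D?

Cohort D

Standard total = 2 770 400; weights = 0.1950, 0.3066, 0.1404, 0.1582, 0.1997.
Cohort A: 0.1950×318.87 + 0.3066×180.62 + 0.1404×142.15 + 0.1582×80.89 + 0.1997×33.94 = 157.1095 per 1 000.
Cohort D: 0.1950×366.65 + 0.3066×295.14 + 0.1404×138.78 + 0.1582×102.14 + 0.1997×40.67 = 205.7770 per 1 000.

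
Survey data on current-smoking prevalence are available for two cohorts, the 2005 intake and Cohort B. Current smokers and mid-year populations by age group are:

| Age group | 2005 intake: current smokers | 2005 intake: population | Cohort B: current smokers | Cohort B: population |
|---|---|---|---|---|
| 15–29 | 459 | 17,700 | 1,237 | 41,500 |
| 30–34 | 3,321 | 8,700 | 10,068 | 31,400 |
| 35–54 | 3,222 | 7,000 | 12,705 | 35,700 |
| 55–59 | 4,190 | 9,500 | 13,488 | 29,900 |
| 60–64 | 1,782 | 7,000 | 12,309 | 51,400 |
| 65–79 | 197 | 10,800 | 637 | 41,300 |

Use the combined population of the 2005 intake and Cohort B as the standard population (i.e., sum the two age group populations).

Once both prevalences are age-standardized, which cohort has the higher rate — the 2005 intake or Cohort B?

Age-specific rates per 1,000 for the 2005 intake: 25.932, 381.724, 460.286, 441.053, 254.571, 18.241.
For Cohort B: 29.807, 320.637, 355.882, 451.104, 239.475, 15.424.
Combined standard total = 291,900; weights = 0.2028, 0.1374, 0.1463, 0.1350, 0.2001, 0.1785.
The 2005 intake: 0.2028×25.932 + 0.1374×381.724 + 0.1463×460.286 + 0.1350×441.053 + 0.2001×254.571 + 0.1785×18.241 = 238.7506 per 1,000.
Cohort B: 0.2028×29.807 + 0.1374×320.637 + 0.1463×355.882 + 0.1350×451.104 + 0.2001×239.475 + 0.1785×15.424 = 213.7057 per 1,000.
The crude rates (216.99 vs 218.18) would put Cohort B higher, but that reflects its age composition; once standardized to a common age structure, the 2005 intake has the higher underlying rate.

2005 intake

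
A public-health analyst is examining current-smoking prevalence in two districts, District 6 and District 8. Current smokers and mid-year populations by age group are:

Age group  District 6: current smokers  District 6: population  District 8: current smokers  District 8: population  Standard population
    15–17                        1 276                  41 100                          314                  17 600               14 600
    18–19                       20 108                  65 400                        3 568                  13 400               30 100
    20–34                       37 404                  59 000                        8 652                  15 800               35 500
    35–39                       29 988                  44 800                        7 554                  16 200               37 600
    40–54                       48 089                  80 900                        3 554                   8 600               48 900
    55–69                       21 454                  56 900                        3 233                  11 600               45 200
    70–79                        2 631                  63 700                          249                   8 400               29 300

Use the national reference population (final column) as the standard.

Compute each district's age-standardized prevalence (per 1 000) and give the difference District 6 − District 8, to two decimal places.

106.88

Age-specific rates per 1 000 for District 6: 31.046, 307.462, 633.966, 669.375, 594.425, 377.047, 41.303.
For District 8: 17.841, 266.269, 547.595, 466.296, 413.256, 278.707, 29.643.
Standard total = 241 200; weights = 0.0605, 0.1248, 0.1472, 0.1559, 0.2027, 0.1874, 0.1215.
District 6: 0.0605×31.046 + 0.1248×307.462 + 0.1472×633.966 + 0.1559×669.375 + 0.2027×594.425 + 0.1874×377.047 + 0.1215×41.303 = 434.0891 per 1 000.
District 8: 0.0605×17.841 + 0.1248×266.269 + 0.1472×547.595 + 0.1559×466.296 + 0.2027×413.256 + 0.1874×278.707 + 0.1215×29.643 = 327.2049 per 1 000.
Difference = 434.0891 − 327.2049 = 106.8842.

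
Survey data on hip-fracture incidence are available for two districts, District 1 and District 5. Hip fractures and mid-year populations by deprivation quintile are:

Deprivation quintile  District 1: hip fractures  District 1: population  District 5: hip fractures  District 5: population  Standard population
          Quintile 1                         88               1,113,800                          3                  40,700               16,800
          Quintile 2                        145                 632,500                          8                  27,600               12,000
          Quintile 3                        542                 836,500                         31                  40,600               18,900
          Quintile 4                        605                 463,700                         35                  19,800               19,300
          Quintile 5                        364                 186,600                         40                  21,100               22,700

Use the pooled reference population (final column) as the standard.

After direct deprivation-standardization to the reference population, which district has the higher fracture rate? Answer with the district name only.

District 5

Deprivation-specific rates per 100,000 for District 1: 7.90, 22.92, 64.79, 130.47, 195.07.
For District 5: 7.37, 28.99, 76.35, 176.77, 189.57.
Standard total = 89,700; weights = 0.1873, 0.1338, 0.2107, 0.2152, 0.2531.
District 1: 0.1873×7.90 + 0.1338×22.92 + 0.2107×64.79 + 0.2152×130.47 + 0.2531×195.07 = 95.6369 per 100,000.
District 5: 0.1873×7.37 + 0.1338×28.99 + 0.2107×76.35 + 0.2152×176.77 + 0.2531×189.57 = 107.3545 per 100,000.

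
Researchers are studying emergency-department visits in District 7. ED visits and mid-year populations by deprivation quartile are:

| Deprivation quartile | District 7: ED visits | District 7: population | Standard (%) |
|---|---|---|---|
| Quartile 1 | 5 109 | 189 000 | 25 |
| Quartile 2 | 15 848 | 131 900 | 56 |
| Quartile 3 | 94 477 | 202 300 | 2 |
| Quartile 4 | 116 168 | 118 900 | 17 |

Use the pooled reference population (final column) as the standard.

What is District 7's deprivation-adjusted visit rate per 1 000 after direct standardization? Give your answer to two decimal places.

249.48

Deprivation-specific rates per 1 000 for District 7: 27.032, 120.152, 467.014, 977.023.
Standard weights: 0.25, 0.56, 0.02, 0.17.
Standardized rate: 0.2500×27.032 + 0.5600×120.152 + 0.0200×467.014 + 0.1700×977.023 = 249.4770 per 1 000.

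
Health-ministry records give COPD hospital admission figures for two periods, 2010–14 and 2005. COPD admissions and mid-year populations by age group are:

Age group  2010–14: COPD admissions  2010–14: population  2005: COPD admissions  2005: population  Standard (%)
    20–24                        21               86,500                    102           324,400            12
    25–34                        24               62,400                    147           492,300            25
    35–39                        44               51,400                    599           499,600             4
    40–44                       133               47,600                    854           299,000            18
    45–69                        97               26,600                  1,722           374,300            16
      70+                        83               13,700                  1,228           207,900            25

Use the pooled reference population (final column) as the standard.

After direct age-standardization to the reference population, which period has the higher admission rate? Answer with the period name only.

Age-specific rates per 10,000 for 2010–14: 2.43, 3.85, 8.56, 27.94, 36.47, 60.58.
For 2005: 3.14, 2.99, 11.99, 28.56, 46.01, 59.07.
Standard weights: 0.12, 0.25, 0.04, 0.18, 0.16, 0.25.
2010–14: 0.1200×2.43 + 0.2500×3.85 + 0.0400×8.56 + 0.1800×27.94 + 0.1600×36.47 + 0.2500×60.58 = 27.6053 per 10,000.
2005: 0.1200×3.14 + 0.2500×2.99 + 0.0400×11.99 + 0.1800×28.56 + 0.1600×46.01 + 0.2500×59.07 = 28.8722 per 10,000.

2005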